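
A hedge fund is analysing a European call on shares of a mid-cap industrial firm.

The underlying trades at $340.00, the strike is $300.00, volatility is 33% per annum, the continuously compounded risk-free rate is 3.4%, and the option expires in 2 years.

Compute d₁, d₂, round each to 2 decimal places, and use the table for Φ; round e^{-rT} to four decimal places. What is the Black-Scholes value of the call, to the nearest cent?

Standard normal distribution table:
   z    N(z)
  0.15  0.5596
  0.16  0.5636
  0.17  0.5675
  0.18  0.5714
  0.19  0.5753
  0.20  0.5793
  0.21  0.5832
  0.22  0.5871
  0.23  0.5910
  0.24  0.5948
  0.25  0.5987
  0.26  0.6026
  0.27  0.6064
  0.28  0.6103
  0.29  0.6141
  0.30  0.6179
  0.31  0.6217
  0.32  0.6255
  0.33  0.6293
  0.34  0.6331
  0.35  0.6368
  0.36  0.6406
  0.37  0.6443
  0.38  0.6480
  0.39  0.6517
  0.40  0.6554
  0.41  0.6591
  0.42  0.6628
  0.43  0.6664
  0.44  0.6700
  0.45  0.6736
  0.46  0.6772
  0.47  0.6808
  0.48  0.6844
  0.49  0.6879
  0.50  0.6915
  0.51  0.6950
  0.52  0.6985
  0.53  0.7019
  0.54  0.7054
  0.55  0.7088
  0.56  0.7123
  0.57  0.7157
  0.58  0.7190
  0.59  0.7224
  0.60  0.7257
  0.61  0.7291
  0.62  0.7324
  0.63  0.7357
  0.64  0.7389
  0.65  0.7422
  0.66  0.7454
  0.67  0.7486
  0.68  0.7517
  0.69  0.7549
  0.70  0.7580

$92.19

σ√T = 0.33 × 1.4142 = 0.4667
d₁ = [ln(340/300) + (0.034 + ½·0.33²)·2] / (σ√T) = (0.1252 + 0.1769) / 0.4667 = 0.6472 ⇒ 0.65
d₂ = 0.6472 − 0.4667 = 0.1806 ⇒ 0.18
e^(−rT) = e^(−0.034·2) = 0.9343
N(d₁) = N(0.65) = 0.7422;  N(d₂) = N(0.18) = 0.5714
C = 340·0.7422 − 300·0.9343·0.5714 = 252.3480 − 160.1577 = 92.1903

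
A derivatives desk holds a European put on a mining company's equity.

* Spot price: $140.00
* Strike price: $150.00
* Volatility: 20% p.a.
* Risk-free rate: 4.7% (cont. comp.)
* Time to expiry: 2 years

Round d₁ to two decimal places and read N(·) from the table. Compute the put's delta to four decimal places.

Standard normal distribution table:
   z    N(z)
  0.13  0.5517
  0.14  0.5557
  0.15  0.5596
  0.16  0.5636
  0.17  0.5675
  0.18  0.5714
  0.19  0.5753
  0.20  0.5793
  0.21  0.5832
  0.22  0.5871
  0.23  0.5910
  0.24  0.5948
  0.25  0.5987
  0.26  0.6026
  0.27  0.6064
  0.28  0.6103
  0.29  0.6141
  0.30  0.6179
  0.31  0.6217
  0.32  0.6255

σ√T = 0.2 × 1.4142 = 0.2828
ln(S/K) + (r + σ²/2)T = ln(140/150) + (0.047 + 0.2²/2)·2 = -0.0690 + 0.1340 = 0.0650
d₁ = 0.0650 / 0.2828 = 0.2298 → 0.23
N(d₁) = N(0.23) = 0.5910
Δ_put = N(d₁) − 1 = 0.5910 − 1 = -0.4090

-0.4090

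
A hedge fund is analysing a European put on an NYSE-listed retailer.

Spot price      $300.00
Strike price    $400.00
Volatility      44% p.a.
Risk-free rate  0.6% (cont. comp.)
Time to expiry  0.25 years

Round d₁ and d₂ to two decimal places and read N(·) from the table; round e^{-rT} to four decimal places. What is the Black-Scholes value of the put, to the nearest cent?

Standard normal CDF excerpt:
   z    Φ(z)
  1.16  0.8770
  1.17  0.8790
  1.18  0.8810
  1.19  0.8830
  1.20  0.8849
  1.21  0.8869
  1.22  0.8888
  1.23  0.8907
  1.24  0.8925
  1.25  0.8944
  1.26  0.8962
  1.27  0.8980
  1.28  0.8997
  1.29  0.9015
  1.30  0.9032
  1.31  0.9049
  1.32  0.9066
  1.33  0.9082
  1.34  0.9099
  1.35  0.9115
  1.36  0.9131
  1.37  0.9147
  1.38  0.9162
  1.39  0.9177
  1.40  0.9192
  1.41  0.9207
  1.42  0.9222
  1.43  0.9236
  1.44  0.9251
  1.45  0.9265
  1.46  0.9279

$102.83

σ√T = 0.44·√0.25 = 0.2200
d₁ = [ln(300/400) + (0.006 + ½·0.44²)·0.25] / (σ√T) = (-0.2877 + 0.0257) / 0.2200 = -1.1908 → -1.19
d₂ = -1.1908 − 0.2200 = -1.4108 → -1.41
e^(−rT) = e^(−0.006·0.25) = 0.9985
P = 400·0.9985·N(1.41) − 300·N(1.19) = 400·0.9985·0.9207 − 300·0.8830 = 367.7276 − 264.9000 = 102.8276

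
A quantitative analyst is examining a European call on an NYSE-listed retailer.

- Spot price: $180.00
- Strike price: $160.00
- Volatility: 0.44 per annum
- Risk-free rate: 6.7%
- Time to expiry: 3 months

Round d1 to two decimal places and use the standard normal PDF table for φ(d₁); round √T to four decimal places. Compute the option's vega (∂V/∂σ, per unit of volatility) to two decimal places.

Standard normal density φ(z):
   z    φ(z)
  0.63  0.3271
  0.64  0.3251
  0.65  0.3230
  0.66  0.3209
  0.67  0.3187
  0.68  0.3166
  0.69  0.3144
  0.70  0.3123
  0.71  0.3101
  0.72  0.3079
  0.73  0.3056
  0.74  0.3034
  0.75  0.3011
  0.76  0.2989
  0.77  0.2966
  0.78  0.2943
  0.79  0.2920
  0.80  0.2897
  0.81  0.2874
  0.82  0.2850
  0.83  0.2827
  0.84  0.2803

27.71

σ√T = 0.44·√0.25 = 0.2200
d₁ = [ln(180/160) + (0.067 + 0.44²/2)·0.25] / 0.2200 = [0.1178 + 0.0410] / 0.2200 = 0.7215 which rounds to 0.72
√T = √0.25 = 0.5000
φ(d₁) = φ(0.72) = 0.3079
vega = S·φ(d₁)·√T = 180·0.3079·0.5000 = 27.7110
(Call and put vega coincide under Black-Scholes.)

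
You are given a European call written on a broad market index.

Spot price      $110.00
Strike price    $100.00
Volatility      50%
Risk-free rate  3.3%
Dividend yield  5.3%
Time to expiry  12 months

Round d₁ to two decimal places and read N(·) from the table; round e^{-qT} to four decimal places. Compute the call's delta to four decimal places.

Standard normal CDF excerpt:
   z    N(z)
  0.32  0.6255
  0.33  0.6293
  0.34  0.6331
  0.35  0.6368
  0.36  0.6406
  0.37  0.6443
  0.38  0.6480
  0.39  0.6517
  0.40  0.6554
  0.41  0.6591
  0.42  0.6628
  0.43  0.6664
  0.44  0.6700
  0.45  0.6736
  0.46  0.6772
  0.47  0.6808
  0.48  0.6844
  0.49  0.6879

σ√T = 0.5 × 1.0000 = 0.5000
d₁ = [ln(110/100) + (0.033 − 0.053 + 0.5²/2)·1] / 0.5000 = [0.0953 + 0.1050] / 0.5000 = 0.4006 → 0.40
N(d₁) = N(0.40) = 0.6554
Δ_call = e^(−qT)·N(d₁) = 0.9484·0.6554 = 0.6216

0.6216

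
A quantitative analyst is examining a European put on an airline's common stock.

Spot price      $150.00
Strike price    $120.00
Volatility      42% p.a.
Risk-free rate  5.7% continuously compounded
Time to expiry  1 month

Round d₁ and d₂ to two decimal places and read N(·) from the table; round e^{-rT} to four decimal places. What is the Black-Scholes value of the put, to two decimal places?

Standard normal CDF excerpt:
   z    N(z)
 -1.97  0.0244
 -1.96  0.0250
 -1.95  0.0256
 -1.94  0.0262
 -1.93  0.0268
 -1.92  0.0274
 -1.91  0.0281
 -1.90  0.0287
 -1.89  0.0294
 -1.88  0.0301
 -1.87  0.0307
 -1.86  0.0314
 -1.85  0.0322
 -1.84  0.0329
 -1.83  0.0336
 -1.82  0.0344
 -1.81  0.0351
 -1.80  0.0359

σ√T = 0.42·√0.08333 = 0.1212
d₁ = [ln(150/120) + (0.057 + 0.42²/2)·0.08333] / 0.1212 = [0.2231 + 0.0121] / 0.1212 = 1.9403 ≈ 1.94
d₂ = d₁ − σ√T = 1.9403 − 0.1212 = 1.8190 ≈ 1.82
exp(−rT) = exp(−0.057·0.08333) = 0.9953
P = 120·0.9953·N(-1.82) − 150·N(-1.94) = 120·0.9953·0.0344 − 150·0.0262 = 4.1086 − 3.9300 = 0.1786

$0.18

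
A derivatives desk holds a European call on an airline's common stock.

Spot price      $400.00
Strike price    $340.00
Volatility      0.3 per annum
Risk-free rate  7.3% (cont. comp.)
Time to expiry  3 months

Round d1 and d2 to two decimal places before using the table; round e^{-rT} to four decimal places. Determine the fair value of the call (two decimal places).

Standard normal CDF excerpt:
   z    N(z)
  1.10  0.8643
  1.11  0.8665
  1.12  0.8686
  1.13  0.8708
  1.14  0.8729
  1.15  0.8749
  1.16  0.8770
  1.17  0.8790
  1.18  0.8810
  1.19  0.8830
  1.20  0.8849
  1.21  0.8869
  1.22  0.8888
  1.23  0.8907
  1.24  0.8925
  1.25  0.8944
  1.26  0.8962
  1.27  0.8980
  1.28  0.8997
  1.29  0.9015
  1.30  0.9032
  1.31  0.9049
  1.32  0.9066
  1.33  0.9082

T = 0.25;  σ√T = 0.1500
d₁ = [ln(400/340) + (0.073 + ½·0.3²)·0.25] / (σ√T) = (0.1625 + 0.0295) / 0.1500 = 1.2801 which rounds to 1.28
d₂ = 1.2801 − 0.1500 = 1.1301 which rounds to 1.13
exp(−rT) = exp(−0.073·0.25) = 0.9819
N(d₁) = N(1.28) = 0.8997;  N(d₂) = N(1.13) = 0.8708
C = 400·0.8997 − 340·0.9819·0.8708 = 359.8800 − 290.7131 = 69.1669

$69.17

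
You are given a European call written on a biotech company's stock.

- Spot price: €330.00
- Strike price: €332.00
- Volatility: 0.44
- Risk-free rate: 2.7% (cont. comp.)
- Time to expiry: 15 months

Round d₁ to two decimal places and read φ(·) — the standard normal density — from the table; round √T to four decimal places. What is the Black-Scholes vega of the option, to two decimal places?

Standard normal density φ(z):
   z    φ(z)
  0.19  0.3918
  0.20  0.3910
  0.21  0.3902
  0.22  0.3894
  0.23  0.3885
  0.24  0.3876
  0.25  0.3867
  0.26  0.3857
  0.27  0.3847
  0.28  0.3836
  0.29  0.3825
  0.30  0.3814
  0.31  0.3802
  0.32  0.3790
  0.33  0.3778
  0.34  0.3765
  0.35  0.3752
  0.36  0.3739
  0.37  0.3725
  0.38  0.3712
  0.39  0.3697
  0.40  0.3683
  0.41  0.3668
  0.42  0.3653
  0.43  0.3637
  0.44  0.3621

σ√T = 0.44·√1.25 = 0.4919
d₁ = [ln(330/332) + (0.027 + ½·0.44²)·1.25] / (σ√T) = (-0.0060 + 0.1547) / 0.4919 = 0.3023 ≈ 0.30
√T = √1.25 = 1.1180
φ(d₁) = φ(0.30) = 0.3814
vega = S·φ(d₁)·√T = 330·0.3814·1.1180 = 140.7137

140.71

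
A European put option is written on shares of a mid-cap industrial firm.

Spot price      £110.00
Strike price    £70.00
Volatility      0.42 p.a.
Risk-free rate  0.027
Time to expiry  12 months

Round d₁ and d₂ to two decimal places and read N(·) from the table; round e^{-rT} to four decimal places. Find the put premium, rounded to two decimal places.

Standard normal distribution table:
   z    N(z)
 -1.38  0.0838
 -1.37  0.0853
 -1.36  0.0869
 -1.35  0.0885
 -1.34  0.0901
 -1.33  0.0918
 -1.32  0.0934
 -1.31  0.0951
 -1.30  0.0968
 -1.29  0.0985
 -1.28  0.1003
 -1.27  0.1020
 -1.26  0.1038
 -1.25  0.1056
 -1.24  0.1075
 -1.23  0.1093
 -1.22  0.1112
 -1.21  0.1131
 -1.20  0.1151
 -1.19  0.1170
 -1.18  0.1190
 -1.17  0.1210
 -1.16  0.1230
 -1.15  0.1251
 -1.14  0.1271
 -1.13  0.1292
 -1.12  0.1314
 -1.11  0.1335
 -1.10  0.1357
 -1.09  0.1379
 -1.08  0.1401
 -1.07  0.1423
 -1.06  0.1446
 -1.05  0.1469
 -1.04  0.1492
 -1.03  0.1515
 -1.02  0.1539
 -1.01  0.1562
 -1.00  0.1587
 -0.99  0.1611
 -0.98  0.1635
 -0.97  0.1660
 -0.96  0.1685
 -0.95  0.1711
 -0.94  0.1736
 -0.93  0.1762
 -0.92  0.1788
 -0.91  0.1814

T = 1;  σ√T = 0.4200
ln(S/K) + (r + σ²/2)T = ln(110/70) + (0.027 + 0.42²/2)·1 = 0.4520 + 0.1152 = 0.5672
d₁ = 0.5672 / 0.4200 = 1.3504 → 1.35
d₂ = d₁ − σ√T = 1.3504 − 0.4200 = 0.9304 → 0.93
e^(−rT) = e^(−0.027·1) = 0.9734
N(−d₂) = N(-0.93) = 0.1762;  N(−d₁) = N(-1.35) = 0.0885
P = 70·0.9734·0.1762 − 110·0.0885 = 12.0059 − 9.7350 = 2.2709

£2.27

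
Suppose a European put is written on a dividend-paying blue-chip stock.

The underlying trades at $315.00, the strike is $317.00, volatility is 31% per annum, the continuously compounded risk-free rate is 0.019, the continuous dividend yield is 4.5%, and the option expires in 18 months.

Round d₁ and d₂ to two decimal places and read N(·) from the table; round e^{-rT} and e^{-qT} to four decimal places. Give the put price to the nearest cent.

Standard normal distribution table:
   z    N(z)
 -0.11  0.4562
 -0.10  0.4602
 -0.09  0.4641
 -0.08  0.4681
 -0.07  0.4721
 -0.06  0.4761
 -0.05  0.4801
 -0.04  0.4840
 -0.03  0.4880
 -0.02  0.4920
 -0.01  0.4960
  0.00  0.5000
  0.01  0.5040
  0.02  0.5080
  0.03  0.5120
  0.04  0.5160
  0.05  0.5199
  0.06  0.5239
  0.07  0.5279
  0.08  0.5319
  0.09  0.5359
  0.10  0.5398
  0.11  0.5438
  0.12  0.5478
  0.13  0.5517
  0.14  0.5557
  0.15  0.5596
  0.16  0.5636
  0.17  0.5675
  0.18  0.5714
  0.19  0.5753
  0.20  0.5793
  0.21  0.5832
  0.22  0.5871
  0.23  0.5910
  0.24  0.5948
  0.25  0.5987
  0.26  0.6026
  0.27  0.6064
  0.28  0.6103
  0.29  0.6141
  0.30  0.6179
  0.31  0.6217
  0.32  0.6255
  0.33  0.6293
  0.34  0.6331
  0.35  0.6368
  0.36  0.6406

T = 1.5;  σ√T = 0.3797
d₁ = [ln(315/317) + (0.019 − 0.045 + 0.31²/2)·1.5] / 0.3797 = [-0.0063 + 0.0331] / 0.3797 = 0.0704 ⇒ 0.07
d₂ = d₁ − σ√T = 0.0704 − 0.3797 = -0.3092 ⇒ -0.31
exp(−qT) = exp(−0.045·1.5) = 0.9347;  exp(−rT) = exp(−0.019·1.5) = 0.9719
N(−d₂) = N(0.31) = 0.6217;  N(−d₁) = N(-0.07) = 0.4721
P = 317·0.9719·0.6217 − 315·0.9347·0.4721 = 191.5410 − 139.0006 = 52.5403

$52.54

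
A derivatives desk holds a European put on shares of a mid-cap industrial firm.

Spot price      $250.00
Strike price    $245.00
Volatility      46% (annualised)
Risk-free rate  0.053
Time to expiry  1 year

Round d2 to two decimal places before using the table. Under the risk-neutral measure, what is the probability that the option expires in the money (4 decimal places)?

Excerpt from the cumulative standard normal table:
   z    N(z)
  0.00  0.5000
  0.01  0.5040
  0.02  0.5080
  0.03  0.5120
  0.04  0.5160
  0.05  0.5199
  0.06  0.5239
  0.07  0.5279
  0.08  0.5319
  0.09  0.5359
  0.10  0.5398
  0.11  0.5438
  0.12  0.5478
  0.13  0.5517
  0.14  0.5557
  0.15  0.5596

σ√T = 0.46·√1 = 0.4600
ln(S/K) + (r + σ²/2)T = ln(250/245) + (0.053 + 0.46²/2)·1 = 0.0202 + 0.1588 = 0.1790
d₁ = 0.1790 / 0.4600 = 0.3891 ≈ 0.39
d₂ = d₁ − σ√T = 0.3891 − 0.4600 = -0.0709 ≈ -0.07
Risk-neutral Pr[S_T < K] = N(−d₂) = N(0.07) = 0.5279

0.5279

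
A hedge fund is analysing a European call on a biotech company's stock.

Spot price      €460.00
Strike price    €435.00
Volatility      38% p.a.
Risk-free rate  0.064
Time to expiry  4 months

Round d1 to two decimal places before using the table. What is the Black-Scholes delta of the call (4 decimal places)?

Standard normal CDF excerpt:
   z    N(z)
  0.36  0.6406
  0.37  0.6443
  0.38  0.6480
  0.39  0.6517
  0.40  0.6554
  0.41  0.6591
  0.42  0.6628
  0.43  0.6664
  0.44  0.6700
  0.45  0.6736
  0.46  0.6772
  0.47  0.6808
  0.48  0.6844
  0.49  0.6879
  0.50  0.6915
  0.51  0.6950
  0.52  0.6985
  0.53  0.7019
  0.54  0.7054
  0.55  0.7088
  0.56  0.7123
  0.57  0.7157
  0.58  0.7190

0.6772

σ√T = 0.38·√0.3333 = 0.2194
d₁ = [ln(460/435) + (0.064 + 0.38²/2)·0.3333] / 0.2194 = [0.0559 + 0.0454] / 0.2194 = 0.4616 ⇒ 0.46
N(d₁) = N(0.46) = 0.6772
Δ_call = N(d₁) = 0.6772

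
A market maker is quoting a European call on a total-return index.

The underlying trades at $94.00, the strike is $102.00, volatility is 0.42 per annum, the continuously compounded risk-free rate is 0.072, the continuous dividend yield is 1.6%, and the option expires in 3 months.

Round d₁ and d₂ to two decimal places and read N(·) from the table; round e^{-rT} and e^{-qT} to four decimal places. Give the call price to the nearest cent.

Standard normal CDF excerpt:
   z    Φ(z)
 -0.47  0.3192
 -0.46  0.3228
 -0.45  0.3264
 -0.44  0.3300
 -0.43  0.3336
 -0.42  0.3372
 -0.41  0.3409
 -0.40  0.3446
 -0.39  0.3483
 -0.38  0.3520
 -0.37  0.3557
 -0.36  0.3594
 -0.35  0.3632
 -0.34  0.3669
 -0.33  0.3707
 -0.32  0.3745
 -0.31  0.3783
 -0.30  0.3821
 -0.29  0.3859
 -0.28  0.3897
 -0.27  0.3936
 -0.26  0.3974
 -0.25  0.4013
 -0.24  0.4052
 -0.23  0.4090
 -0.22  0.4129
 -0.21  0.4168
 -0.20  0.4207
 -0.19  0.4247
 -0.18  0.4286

$5.24

σ√T = 0.42 × 0.5000 = 0.2100
d₁ = [ln(94/102) + (0.072 − 0.016 + ½·0.42²)·0.25] / (σ√T) = (-0.0817 + 0.0360) / 0.2100 = -0.2173 → -0.22
d₂ = -0.2173 − 0.2100 = -0.4273 → -0.43
exp(−qT) = exp(−0.016·0.25) = 0.9960;  exp(−rT) = exp(−0.072·0.25) = 0.9822
N(d₁) = N(-0.22) = 0.4129;  N(d₂) = N(-0.43) = 0.3336
C = 94·0.9960·0.4129 − 102·0.9822·0.3336 = 38.6573 − 33.4215 = 5.2358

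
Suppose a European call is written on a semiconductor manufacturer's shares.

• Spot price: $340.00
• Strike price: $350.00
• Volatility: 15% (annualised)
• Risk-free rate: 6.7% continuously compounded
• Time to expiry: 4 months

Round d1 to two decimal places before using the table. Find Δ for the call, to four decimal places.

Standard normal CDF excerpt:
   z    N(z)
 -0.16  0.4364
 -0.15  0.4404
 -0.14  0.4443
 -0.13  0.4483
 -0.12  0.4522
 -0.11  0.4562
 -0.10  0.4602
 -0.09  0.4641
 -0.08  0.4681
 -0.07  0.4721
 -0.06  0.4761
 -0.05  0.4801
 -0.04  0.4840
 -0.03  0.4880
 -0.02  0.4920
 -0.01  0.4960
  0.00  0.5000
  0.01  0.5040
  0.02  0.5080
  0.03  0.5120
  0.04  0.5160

σ√T = 0.15 × 0.5774 = 0.0866
d₁ = [ln(340/350) + (0.067 + 0.15²/2)·0.3333] / 0.0866 = [-0.0290 + 0.0261] / 0.0866 = -0.0335 ≈ -0.03
N(d₁) = N(-0.03) = 0.4880
Δ_call = N(d₁) = 0.4880

0.4880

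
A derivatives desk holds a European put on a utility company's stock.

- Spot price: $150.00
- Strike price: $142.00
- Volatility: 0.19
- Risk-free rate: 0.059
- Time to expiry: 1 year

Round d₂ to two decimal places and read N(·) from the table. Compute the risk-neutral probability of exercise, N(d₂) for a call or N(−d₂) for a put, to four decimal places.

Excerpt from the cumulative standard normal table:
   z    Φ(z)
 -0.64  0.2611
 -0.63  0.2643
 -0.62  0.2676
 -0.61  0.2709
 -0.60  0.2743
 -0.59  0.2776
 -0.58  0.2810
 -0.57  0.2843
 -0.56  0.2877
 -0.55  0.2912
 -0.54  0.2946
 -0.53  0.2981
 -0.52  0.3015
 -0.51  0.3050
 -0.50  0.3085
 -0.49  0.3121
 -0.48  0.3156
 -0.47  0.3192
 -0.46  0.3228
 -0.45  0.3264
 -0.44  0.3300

σ√T = 0.19 × 1.0000 = 0.1900
d₁ = [ln(150/142) + (0.059 + 0.19²/2)·1] / 0.1900 = [0.0548 + 0.0770] / 0.1900 = 0.6940 which rounds to 0.69
d₂ = d₁ − σ√T = 0.6940 − 0.1900 = 0.5040 which rounds to 0.50
Risk-neutral Pr[S_T < K] = N(−d₂) = N(-0.50) = 0.3085

0.3085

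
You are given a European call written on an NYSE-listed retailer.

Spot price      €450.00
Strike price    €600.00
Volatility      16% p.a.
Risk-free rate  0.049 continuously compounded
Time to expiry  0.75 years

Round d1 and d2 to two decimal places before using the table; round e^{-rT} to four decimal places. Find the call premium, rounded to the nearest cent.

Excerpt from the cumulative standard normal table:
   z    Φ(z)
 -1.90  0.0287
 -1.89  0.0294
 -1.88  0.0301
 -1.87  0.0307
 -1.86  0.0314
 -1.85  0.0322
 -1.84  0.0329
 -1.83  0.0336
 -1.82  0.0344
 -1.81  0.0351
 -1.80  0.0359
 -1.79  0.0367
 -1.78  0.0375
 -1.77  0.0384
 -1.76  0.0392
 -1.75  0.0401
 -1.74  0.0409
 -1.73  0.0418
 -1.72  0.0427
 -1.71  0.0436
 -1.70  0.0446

€1.00

σ√T = 0.16·√0.75 = 0.1386
ln(S/K) + (r + σ²/2)T = ln(450/600) + (0.049 + 0.16²/2)·0.75 = -0.2877 + 0.0464 = -0.2413
d₁ = -0.2413 / 0.1386 = -1.7417 ≈ -1.74
d₂ = d₁ − σ√T = -1.7417 − 0.1386 = -1.8802 ≈ -1.88
exp(−rT) = exp(−0.049·0.75) = 0.9639
N(d₁) = N(-1.74) = 0.0409;  N(d₂) = N(-1.88) = 0.0301
C = 450·0.0409 − 600·0.9639·0.0301 = 18.4050 − 17.4080 = 0.9970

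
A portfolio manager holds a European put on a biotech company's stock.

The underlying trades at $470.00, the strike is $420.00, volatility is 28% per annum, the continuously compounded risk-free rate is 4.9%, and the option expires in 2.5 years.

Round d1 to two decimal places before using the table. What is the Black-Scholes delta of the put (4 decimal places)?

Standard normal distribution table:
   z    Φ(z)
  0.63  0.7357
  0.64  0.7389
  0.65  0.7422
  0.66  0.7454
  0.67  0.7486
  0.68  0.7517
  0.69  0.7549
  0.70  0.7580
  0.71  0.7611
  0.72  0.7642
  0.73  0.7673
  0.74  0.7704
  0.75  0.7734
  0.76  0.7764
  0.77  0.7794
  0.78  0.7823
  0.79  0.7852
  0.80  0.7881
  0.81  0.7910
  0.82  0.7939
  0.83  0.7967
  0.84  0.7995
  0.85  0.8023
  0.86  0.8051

-0.2266

σ√T = 0.28·√2.5 = 0.4427
d₁ = [ln(470/420) + (0.049 + ½·0.28²)·2.5] / (σ√T) = (0.1125 + 0.2205) / 0.4427 = 0.7521 → 0.75
N(d₁) = N(0.75) = 0.7734
Δ_put = N(d₁) − 1 = 0.7734 − 1 = -0.2266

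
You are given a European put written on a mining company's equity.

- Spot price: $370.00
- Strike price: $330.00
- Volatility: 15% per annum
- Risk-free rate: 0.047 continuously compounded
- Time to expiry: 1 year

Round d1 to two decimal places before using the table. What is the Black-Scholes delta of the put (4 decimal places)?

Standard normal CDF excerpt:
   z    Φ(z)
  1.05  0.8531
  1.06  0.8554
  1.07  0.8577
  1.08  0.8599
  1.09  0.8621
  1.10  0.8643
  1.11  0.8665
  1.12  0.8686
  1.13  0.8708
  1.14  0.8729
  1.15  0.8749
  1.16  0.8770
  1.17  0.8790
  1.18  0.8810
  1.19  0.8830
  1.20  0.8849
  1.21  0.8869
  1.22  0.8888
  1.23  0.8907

-0.1251

σ√T = 0.15 × 1.0000 = 0.1500
ln(S/K) + (r + σ²/2)T = ln(370/330) + (0.047 + 0.15²/2)·1 = 0.1144 + 0.0582 = 0.1727
d₁ = 0.1727 / 0.1500 = 1.1511 ⇒ 1.15
N(d₁) = N(1.15) = 0.8749
Δ_put = N(d₁) − 1 = 0.8749 − 1 = -0.1251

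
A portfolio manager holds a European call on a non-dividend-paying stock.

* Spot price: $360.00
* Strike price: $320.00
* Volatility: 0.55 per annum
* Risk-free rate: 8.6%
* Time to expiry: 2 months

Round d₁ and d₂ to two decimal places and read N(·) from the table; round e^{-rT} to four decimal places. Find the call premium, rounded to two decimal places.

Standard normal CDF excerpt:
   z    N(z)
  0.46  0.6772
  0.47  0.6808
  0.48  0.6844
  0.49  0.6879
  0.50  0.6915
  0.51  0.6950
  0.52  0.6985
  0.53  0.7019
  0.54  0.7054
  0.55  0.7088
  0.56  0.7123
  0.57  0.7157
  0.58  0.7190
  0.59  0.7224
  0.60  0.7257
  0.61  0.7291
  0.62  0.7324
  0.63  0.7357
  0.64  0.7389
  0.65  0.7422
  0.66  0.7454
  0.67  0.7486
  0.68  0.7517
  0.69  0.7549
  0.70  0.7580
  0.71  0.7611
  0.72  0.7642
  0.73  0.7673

T = 0.1667;  σ√T = 0.2245
d₁ = [ln(360/320) + (0.086 + 0.55²/2)·0.1667] / 0.2245 = [0.1178 + 0.0395] / 0.2245 = 0.7007 which rounds to 0.70
d₂ = d₁ − σ√T = 0.7007 − 0.2245 = 0.4761 which rounds to 0.48
e^(−rT) = e^(−0.086·0.1667) = 0.9858
N(d₁) = N(0.70) = 0.7580;  N(d₂) = N(0.48) = 0.6844
C = 360·0.7580 − 320·0.9858·0.6844 = 272.8800 − 215.8981 = 56.9819

$56.98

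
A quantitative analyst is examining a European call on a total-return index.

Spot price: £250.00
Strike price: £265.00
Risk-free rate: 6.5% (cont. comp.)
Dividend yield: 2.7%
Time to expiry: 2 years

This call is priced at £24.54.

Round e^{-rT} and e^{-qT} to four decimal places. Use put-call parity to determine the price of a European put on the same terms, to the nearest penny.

exp(−qT) = exp(−0.027·2) = 0.9474;  exp(−rT) = exp(−0.065·2) = 0.8781
Put-call parity: C − P = S·e^(−qT) − K·e^(−rT) = 250·0.9474 − 265·0.8781 = 236.8500 − 232.6965 = 4.1535
P = C − (C − P) = 24.54 − (4.1535) = 20.3865

£20.39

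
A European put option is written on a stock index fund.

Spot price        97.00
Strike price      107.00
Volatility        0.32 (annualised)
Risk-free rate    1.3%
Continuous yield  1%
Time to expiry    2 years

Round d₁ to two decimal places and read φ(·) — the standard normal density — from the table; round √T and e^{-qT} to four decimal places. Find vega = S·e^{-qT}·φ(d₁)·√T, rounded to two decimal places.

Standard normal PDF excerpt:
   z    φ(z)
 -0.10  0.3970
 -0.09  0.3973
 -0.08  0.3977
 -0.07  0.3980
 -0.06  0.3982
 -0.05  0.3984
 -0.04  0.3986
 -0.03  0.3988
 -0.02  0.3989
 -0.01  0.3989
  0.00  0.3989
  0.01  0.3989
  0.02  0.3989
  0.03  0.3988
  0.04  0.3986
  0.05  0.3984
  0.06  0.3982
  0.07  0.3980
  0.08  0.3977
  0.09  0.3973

σ√T = 0.32·√2 = 0.4525
ln(S/K) + (r − q + σ²/2)T = ln(97/107) + (0.013 − 0.01 + 0.32²/2)·2 = -0.0981 + 0.1084 = 0.0103
d₁ = 0.0103 / 0.4525 = 0.0227 which rounds to 0.02
√T = √2 = 1.4142
φ(d₁) = φ(0.02) = 0.3989
e^(−qT) = e^(−0.01·2) = 0.9802
vega = S·e^(−qT)·φ(d₁)·√T = 97·0.9802·0.3989·1.4142 = 53.6366

53.64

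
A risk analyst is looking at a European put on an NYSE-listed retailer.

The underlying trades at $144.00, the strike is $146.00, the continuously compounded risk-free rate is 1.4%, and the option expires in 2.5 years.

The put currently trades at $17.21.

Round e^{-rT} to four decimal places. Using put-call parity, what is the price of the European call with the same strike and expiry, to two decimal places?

exp(−rT) = exp(−0.014·2.5) = 0.9656
Put-call parity: C − P = S − K·e^(−rT) = 144 − 146·0.9656 = 144 − 140.9776 = 3.0224
C = P + (C − P) = 17.21 + (3.0224) = 20.2324

$20.23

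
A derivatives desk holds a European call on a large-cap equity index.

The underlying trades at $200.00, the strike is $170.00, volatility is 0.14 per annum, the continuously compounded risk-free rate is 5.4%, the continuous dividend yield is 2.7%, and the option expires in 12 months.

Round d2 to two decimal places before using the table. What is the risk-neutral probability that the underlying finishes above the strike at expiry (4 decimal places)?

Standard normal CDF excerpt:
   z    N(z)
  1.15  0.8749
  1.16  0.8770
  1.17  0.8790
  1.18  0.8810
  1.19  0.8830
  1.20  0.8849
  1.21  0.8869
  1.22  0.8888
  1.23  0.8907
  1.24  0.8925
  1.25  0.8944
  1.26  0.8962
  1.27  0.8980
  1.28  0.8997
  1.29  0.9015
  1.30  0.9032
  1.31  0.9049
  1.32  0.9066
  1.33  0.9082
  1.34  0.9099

T = 1;  σ√T = 0.1400
ln(S/K) + (r − q + σ²/2)T = ln(200/170) + (0.054 − 0.027 + 0.14²/2)·1 = 0.1625 + 0.0368 = 0.1993
d₁ = 0.1993 / 0.1400 = 1.4237 → 1.42
d₂ = d₁ − σ√T = 1.4237 − 0.1400 = 1.2837 → 1.28
Risk-neutral Pr[S_T > K] = N(d₂) = N(1.28) = 0.8997

0.8997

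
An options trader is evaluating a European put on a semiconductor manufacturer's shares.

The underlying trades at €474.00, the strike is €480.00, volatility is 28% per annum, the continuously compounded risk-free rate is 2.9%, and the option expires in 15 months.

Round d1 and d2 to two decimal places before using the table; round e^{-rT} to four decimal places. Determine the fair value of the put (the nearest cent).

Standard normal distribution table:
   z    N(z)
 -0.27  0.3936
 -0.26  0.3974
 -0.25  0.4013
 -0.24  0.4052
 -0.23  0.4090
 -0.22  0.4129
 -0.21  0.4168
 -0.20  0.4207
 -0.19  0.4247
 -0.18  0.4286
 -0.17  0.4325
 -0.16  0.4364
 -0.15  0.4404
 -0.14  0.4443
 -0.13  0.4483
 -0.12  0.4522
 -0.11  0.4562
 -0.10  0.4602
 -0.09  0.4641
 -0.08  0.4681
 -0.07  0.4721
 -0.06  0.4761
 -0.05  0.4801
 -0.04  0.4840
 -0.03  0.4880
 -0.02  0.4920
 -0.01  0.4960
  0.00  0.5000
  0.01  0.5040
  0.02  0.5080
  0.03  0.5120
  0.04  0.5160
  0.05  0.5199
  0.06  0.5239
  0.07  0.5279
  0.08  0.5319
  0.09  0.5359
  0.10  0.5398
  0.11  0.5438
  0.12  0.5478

€52.36

σ√T = 0.28·√1.25 = 0.3130
d₁ = [ln(474/480) + (0.029 + 0.28²/2)·1.25] / 0.3130 = [-0.0126 + 0.0853] / 0.3130 = 0.2321 ≈ 0.23
d₂ = d₁ − σ√T = 0.2321 − 0.3130 = -0.0809 ≈ -0.08
e^(−rT) = e^(−0.029·1.25) = 0.9644
N(−d₂) = N(0.08) = 0.5319;  N(−d₁) = N(-0.23) = 0.4090
P = 480·0.9644·0.5319 − 474·0.4090 = 246.2229 − 193.8660 = 52.3569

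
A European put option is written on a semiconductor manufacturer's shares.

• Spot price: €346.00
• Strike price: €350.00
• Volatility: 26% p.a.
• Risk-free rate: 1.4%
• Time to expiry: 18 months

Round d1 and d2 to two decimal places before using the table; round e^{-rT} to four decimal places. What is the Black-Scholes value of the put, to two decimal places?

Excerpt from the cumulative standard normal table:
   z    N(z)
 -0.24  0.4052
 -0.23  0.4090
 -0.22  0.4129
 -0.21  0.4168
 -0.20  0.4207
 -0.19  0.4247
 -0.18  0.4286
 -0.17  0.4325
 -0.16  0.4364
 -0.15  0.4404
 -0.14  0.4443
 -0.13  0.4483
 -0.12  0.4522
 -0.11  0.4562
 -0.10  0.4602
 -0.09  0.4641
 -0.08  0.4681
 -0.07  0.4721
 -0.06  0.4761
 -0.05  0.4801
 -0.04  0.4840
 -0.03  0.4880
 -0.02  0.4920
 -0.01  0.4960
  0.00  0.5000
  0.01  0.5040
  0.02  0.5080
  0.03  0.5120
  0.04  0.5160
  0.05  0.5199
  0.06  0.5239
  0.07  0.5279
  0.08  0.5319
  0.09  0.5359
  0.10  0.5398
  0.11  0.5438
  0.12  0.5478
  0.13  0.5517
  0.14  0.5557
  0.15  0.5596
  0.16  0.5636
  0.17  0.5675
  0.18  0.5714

€42.13

σ√T = 0.26 × 1.2247 = 0.3184
d₁ = [ln(346/350) + (0.014 + 0.26²/2)·1.5] / 0.3184 = [-0.0115 + 0.0717] / 0.3184 = 0.1891 ⇒ 0.19
d₂ = d₁ − σ√T = 0.1891 − 0.3184 = -0.1294 ⇒ -0.13
exp(−rT) = exp(−0.014·1.5) = 0.9792
N(−d₂) = N(0.13) = 0.5517;  N(−d₁) = N(-0.19) = 0.4247
P = 350·0.9792·0.5517 − 346·0.4247 = 189.0786 − 146.9462 = 42.1324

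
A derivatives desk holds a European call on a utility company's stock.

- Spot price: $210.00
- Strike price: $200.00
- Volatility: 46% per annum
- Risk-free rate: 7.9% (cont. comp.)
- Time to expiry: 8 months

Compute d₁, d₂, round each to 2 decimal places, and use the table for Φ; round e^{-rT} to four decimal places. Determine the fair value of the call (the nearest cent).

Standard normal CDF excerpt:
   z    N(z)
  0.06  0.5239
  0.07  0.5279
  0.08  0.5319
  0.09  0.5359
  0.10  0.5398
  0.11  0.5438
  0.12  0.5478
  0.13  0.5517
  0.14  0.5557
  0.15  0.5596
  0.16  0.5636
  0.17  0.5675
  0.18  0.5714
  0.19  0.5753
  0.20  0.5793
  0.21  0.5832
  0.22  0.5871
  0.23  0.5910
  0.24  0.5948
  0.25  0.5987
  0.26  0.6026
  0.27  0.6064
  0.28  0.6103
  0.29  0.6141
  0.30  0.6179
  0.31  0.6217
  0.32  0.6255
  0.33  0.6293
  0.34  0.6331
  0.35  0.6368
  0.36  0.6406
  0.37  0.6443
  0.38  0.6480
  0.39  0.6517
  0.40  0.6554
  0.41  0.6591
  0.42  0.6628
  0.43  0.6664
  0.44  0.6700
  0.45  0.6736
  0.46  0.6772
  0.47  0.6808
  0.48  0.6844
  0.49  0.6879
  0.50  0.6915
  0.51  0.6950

σ√T = 0.46 × 0.8165 = 0.3756
d₁ = [ln(210/200) + (0.079 + ½·0.46²)·0.6667] / (σ√T) = (0.0488 + 0.1232) / 0.3756 = 0.4579 which rounds to 0.46
d₂ = 0.4579 − 0.3756 = 0.0823 which rounds to 0.08
e^(−rT) = e^(−0.079·0.6667) = 0.9487
C = 210·N(0.46) − 200·0.9487·N(0.08) = 210·0.6772 − 200·0.9487·0.5319 = 142.2120 − 100.9227 = 41.2893

$41.29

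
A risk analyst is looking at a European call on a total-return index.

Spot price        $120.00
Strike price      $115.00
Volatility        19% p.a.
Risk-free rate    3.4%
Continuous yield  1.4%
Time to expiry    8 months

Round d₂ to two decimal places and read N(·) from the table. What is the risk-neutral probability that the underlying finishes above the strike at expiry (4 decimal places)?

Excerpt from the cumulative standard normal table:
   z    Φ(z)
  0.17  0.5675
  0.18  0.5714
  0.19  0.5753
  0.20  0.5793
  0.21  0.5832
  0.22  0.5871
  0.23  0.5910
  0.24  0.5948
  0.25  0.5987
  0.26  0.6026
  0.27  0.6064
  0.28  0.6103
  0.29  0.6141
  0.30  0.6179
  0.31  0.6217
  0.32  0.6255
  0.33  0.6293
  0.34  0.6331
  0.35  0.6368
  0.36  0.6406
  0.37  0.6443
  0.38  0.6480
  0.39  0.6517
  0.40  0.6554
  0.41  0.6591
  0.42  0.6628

0.6103

σ√T = 0.19·√0.6667 = 0.1551
d₁ = [ln(120/115) + (0.034 − 0.014 + ½·0.19²)·0.6667] / (σ√T) = (0.0426 + 0.0254) / 0.1551 = 0.4379 → 0.44
d₂ = 0.4379 − 0.1551 = 0.2827 → 0.28
Pr(exercise) under Q = N(d₂) = 0.6103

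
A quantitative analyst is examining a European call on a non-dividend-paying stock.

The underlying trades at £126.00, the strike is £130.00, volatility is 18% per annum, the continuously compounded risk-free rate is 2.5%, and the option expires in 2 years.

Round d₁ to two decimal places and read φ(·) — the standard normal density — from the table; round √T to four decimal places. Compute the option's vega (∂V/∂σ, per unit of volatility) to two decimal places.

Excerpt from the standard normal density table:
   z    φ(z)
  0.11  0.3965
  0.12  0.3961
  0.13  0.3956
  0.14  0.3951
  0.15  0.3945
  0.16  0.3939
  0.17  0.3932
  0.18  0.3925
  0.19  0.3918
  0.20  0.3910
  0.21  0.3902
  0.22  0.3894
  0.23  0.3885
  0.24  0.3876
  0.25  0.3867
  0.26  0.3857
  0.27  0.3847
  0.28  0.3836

σ√T = 0.18 × 1.4142 = 0.2546
d₁ = [ln(126/130) + (0.025 + 0.18²/2)·2] / 0.2546 = [-0.0313 + 0.0824] / 0.2546 = 0.2009 which rounds to 0.20
√T = √2 = 1.4142
φ(d₁) = φ(0.20) = 0.3910
vega = S·φ(d₁)·√T = 126·0.3910·1.4142 = 69.6720

69.67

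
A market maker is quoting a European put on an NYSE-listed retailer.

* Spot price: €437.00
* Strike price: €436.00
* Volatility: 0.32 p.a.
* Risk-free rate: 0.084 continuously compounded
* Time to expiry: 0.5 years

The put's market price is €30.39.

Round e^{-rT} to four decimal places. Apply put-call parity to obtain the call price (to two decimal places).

€49.31

e^(−rT) = e^(−0.084·0.5) = 0.9589
Put-call parity: C − P = S − K·e^(−rT) = 437 − 436·0.9589 = 437 − 418.0804 = 18.9196
C = P + (C − P) = 30.39 + (18.9196) = 49.3096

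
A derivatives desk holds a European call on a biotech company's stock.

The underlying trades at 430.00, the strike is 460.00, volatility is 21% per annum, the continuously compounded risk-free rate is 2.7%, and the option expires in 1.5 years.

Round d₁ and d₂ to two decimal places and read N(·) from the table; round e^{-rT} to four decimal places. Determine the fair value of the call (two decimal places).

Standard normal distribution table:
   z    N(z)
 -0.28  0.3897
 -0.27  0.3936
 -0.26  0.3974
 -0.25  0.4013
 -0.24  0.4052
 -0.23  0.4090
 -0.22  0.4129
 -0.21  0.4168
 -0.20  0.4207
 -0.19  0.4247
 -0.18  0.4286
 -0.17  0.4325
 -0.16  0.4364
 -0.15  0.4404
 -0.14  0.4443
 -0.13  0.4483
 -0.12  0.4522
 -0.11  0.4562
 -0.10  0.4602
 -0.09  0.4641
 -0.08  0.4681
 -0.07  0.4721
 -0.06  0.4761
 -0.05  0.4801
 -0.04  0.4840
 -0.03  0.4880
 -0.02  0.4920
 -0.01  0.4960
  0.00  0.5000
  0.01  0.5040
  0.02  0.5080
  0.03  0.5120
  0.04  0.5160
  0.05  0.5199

σ√T = 0.21·√1.5 = 0.2572
d₁ = [ln(430/460) + (0.027 + 0.21²/2)·1.5] / 0.2572 = [-0.0674 + 0.0736] / 0.2572 = 0.0238 ≈ 0.02
d₂ = d₁ − σ√T = 0.0238 − 0.2572 = -0.2333 ≈ -0.23
e^(−rT) = e^(−0.027·1.5) = 0.9603
C = 430·N(0.02) − 460·0.9603·N(-0.23) = 430·0.5080 − 460·0.9603·0.4090 = 218.4400 − 180.6708 = 37.7692

37.77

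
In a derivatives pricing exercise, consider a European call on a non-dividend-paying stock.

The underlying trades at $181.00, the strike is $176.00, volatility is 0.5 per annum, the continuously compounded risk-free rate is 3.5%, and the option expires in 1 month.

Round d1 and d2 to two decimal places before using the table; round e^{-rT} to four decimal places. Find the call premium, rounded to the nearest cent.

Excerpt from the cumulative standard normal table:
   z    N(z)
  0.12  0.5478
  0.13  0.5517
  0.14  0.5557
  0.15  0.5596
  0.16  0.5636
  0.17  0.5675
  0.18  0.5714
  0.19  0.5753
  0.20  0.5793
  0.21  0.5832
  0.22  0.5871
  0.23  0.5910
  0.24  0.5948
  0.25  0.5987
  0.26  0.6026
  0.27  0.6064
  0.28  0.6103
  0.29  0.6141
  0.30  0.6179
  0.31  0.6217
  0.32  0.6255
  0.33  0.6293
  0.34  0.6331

$13.63

σ√T = 0.5·√0.08333 = 0.1443
d₁ = [ln(181/176) + (0.035 + ½·0.5²)·0.08333] / (σ√T) = (0.0280 + 0.0133) / 0.1443 = 0.2865 ≈ 0.29
d₂ = 0.2865 − 0.1443 = 0.1421 ≈ 0.14
exp(−rT) = exp(−0.035·0.08333) = 0.9971
C = 181·N(0.29) − 176·0.9971·N(0.14) = 181·0.6141 − 176·0.9971·0.5557 = 111.1521 − 97.5196 = 13.6325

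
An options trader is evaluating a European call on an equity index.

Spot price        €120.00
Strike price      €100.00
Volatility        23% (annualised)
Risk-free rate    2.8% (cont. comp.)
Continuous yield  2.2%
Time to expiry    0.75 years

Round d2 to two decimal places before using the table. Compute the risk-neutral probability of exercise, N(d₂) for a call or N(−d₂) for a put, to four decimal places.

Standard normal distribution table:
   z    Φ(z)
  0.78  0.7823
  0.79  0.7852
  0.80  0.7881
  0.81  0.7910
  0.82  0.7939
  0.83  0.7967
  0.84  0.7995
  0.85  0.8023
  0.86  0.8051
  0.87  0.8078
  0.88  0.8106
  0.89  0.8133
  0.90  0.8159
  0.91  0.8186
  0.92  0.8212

σ√T = 0.23 × 0.8660 = 0.1992
d₁ = [ln(120/100) + (0.028 − 0.022 + ½·0.23²)·0.75] / (σ√T) = (0.1823 + 0.0243) / 0.1992 = 1.0375 which rounds to 1.04
d₂ = 1.0375 − 0.1992 = 0.8383 which rounds to 0.84
Risk-neutral Pr[S_T > K] = N(d₂) = N(0.84) = 0.7995

0.7995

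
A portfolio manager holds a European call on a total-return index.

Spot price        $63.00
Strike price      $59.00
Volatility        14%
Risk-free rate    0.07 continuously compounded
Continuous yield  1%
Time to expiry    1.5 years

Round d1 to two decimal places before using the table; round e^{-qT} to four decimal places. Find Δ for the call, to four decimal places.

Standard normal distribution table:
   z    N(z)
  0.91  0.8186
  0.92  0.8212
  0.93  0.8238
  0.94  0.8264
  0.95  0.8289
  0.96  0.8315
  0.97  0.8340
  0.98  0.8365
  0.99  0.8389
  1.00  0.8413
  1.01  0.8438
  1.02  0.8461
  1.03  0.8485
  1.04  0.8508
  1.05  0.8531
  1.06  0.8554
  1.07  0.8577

σ√T = 0.14·√1.5 = 0.1715
d₁ = [ln(63/59) + (0.07 − 0.01 + 0.14²/2)·1.5] / 0.1715 = [0.0656 + 0.1047] / 0.1715 = 0.9932 ⇒ 0.99
N(d₁) = N(0.99) = 0.8389
Δ_call = exp(−qT)·N(d₁) = 0.9851·0.8389 = 0.8264

0.8264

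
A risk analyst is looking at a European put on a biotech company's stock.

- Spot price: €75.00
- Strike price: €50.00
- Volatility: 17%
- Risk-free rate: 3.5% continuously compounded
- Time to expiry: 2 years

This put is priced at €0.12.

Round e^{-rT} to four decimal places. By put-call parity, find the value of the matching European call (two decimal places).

€28.50

exp(−rT) = exp(−0.035·2) = 0.9324
Put-call parity: C − P = S − K·e^(−rT) = 75 − 50·0.9324 = 75 − 46.6200 = 28.3800
C = P + (C − P) = 0.12 + (28.3800) = 28.5000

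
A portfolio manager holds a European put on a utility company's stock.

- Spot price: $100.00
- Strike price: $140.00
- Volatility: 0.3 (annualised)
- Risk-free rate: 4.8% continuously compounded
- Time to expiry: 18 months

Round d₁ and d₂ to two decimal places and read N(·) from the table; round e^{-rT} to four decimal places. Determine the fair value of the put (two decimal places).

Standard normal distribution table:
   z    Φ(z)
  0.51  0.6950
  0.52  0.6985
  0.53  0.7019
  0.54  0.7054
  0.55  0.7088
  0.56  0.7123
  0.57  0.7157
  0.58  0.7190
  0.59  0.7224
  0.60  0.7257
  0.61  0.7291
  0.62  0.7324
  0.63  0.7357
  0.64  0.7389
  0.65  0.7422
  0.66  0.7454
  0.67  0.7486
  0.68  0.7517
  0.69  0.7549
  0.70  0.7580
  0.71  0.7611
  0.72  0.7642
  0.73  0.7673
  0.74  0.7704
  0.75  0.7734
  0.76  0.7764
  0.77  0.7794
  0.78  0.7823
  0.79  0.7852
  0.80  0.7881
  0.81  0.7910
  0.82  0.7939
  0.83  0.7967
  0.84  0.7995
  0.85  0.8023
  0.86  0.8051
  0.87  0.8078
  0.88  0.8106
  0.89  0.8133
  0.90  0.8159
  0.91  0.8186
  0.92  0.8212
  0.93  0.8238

$35.75

σ√T = 0.3 × 1.2247 = 0.3674
ln(S/K) + (r + σ²/2)T = ln(100/140) + (0.048 + 0.3²/2)·1.5 = -0.3365 + 0.1395 = -0.1970
d₁ = -0.1970 / 0.3674 = -0.5361 which rounds to -0.54
d₂ = d₁ − σ√T = -0.5361 − 0.3674 = -0.9035 which rounds to -0.90
e^(−rT) = e^(−0.048·1.5) = 0.9305
P = 140·0.9305·N(0.90) − 100·N(0.54) = 140·0.9305·0.8159 − 100·0.7054 = 106.2873 − 70.5400 = 35.7473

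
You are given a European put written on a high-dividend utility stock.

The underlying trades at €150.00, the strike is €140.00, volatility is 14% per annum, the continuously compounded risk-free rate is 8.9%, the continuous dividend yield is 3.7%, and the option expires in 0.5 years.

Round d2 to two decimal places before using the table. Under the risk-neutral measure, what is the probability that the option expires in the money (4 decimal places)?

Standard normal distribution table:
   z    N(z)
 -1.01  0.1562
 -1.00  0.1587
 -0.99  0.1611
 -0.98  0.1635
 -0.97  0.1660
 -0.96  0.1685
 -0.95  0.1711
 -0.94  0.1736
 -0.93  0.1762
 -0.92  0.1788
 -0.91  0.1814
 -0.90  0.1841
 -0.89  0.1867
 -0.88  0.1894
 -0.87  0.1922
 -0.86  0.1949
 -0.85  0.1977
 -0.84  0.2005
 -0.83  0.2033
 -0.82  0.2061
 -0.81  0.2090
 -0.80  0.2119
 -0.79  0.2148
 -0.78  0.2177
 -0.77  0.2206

σ√T = 0.14 × 0.7071 = 0.0990
ln(S/K) + (r − q + σ²/2)T = ln(150/140) + (0.089 − 0.037 + 0.14²/2)·0.5 = 0.0690 + 0.0309 = 0.0999
d₁ = 0.0999 / 0.0990 = 1.0091 which rounds to 1.01
d₂ = d₁ − σ√T = 1.0091 − 0.0990 = 0.9101 which rounds to 0.91
Risk-neutral Pr[S_T < K] = N(−d₂) = N(-0.91) = 0.1814

0.1814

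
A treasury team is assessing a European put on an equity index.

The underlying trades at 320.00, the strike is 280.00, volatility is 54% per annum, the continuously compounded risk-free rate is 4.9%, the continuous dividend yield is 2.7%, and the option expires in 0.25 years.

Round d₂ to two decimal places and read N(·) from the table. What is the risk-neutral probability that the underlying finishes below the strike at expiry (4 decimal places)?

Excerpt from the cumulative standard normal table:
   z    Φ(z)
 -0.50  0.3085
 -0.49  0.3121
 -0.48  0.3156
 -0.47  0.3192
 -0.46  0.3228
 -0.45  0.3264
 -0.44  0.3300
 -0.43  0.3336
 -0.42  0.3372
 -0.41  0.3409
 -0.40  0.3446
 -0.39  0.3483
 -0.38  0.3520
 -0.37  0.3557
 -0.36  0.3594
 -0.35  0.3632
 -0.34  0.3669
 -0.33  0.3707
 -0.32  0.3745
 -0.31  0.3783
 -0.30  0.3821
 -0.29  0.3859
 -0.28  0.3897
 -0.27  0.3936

0.3520

σ√T = 0.54 × 0.5000 = 0.2700
ln(S/K) + (r − q + σ²/2)T = ln(320/280) + (0.049 − 0.027 + 0.54²/2)·0.25 = 0.1335 + 0.0420 = 0.1755
d₁ = 0.1755 / 0.2700 = 0.6499 ≈ 0.65
d₂ = d₁ − σ√T = 0.6499 − 0.2700 = 0.3799 ≈ 0.38
Risk-neutral Pr[S_T < K] = N(−d₂) = N(-0.38) = 0.3520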